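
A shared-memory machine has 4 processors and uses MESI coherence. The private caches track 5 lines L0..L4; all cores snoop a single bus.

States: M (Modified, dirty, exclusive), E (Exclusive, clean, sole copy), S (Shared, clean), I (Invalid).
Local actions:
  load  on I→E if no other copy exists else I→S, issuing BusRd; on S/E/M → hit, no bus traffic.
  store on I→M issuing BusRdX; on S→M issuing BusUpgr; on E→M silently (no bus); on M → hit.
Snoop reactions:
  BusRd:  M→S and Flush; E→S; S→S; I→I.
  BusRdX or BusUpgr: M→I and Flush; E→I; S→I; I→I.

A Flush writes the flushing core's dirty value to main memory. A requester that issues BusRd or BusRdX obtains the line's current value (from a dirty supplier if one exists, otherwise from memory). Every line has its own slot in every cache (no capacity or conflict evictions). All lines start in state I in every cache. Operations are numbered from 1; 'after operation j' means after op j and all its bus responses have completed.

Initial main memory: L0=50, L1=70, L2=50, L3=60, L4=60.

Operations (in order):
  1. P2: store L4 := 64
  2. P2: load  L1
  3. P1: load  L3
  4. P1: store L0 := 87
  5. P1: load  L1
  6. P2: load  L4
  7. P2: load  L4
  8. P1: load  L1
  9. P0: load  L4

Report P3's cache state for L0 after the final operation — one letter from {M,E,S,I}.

state = I

[1] P2: store L4 := 64 | P0:I, P1:I, P2:M(64), P3:I | bus: BusRdX
[2] P2: load  L1 | P0:I, P1:I, P2:E(70), P3:I | bus: BusRd
[3] P1: load  L3 | P0:I, P1:E(60), P2:I, P3:I | bus: BusRd
[4] P1: store L0 := 87 | P0:I, P1:M(87), P2:I, P3:I | bus: BusRdX
[5] P1: load  L1 | P0:I, P1:S(70), P2:S(70), P3:I | bus: BusRd
[6] P2: load  L4 | P0:I, P1:I, P2:M(64), P3:I | bus: none
[7] P2: load  L4 | P0:I, P1:I, P2:M(64), P3:I | bus: none
[8] P1: load  L1 | P0:I, P1:S(70), P2:S(70), P3:I | bus: none
[9] P0: load  L4 | P0:S(64), P1:I, P2:S(64), P3:I | bus: BusRd,Flush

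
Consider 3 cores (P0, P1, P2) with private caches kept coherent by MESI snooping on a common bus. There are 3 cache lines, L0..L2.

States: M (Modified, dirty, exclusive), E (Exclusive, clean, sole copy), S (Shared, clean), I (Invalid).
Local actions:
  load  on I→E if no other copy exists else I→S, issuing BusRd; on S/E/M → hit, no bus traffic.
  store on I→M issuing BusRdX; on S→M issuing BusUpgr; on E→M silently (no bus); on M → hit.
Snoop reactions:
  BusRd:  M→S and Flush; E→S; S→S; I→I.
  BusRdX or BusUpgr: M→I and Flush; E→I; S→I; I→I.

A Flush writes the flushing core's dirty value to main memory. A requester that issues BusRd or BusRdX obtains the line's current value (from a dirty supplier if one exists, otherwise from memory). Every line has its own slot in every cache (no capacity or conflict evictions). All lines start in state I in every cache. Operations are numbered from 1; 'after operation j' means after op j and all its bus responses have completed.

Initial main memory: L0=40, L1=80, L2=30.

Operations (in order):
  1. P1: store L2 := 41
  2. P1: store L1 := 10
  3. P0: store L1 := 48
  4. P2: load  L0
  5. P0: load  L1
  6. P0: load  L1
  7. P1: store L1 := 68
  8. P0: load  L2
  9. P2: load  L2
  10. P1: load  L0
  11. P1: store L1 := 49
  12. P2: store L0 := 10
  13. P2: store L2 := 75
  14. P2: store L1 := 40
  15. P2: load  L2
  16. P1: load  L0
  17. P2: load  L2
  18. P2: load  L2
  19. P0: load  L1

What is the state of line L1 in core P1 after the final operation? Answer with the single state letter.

step 1: P1: store L2 := 41  ⟶  IMI  (L2)  txn=BusRdX  M[L2]=30
step 2: P1: store L1 := 10  ⟶  IMI  (L1)  txn=BusRdX  M[L1]=80
step 3: P0: store L1 := 48  ⟶  MII  (L1)  txn=BusRdX+Flush  M[L1]=10
step 4: P2: load  L0  ⟶  IIE  (L0)  txn=BusRd  M[L0]=40
step 5: P0: load  L1  ⟶  MII  (L1)  txn=∅  M[L1]=10
step 6: P0: load  L1  ⟶  MII  (L1)  txn=∅  M[L1]=10
step 7: P1: store L1 := 68  ⟶  IMI  (L1)  txn=BusRdX+Flush  M[L1]=48
step 8: P0: load  L2  ⟶  SSI  (L2)  txn=BusRd+Flush  M[L2]=41
step 9: P2: load  L2  ⟶  SSS  (L2)  txn=BusRd  M[L2]=41
step 10: P1: load  L0  ⟶  ISS  (L0)  txn=BusRd  M[L0]=40
step 11: P1: store L1 := 49  ⟶  IMI  (L1)  txn=∅  M[L1]=48
step 12: P2: store L0 := 10  ⟶  IIM  (L0)  txn=BusUpgr  M[L0]=40
step 13: P2: store L2 := 75  ⟶  IIM  (L2)  txn=BusUpgr  M[L2]=41
step 14: P2: store L1 := 40  ⟶  IIM  (L1)  txn=BusRdX+Flush  M[L1]=49
step 15: P2: load  L2  ⟶  IIM  (L2)  txn=∅  M[L2]=41
step 16: P1: load  L0  ⟶  ISS  (L0)  txn=BusRd+Flush  M[L0]=10
step 17: P2: load  L2  ⟶  IIM  (L2)  txn=∅  M[L2]=41
step 18: P2: load  L2  ⟶  IIM  (L2)  txn=∅  M[L2]=41
step 19: P0: load  L1  ⟶  SIS  (L1)  txn=BusRd+Flush  M[L1]=40

state = I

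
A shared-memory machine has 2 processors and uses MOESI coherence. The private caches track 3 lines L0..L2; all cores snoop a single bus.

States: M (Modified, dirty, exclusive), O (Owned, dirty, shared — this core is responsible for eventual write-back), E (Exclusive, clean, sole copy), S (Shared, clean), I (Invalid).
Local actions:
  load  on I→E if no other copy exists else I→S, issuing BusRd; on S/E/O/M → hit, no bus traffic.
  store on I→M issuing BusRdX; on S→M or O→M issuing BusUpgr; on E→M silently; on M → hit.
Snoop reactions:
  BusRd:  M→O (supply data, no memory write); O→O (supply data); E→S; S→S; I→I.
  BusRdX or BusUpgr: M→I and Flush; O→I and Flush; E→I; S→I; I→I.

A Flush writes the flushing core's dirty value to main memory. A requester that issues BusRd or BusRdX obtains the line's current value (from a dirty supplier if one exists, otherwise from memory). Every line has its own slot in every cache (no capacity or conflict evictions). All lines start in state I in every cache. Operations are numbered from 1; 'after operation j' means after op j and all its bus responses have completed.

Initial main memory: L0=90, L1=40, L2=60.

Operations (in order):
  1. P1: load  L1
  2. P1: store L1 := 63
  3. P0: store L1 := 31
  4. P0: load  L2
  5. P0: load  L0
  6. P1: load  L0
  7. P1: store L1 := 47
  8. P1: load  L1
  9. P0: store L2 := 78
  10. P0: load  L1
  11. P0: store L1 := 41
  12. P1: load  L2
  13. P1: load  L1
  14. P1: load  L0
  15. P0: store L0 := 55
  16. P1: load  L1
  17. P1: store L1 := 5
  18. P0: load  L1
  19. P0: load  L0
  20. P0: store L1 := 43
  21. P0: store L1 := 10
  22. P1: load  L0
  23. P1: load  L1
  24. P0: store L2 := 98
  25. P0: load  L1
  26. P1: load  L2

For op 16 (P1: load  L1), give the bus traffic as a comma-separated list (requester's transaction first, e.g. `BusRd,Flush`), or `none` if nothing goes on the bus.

step 1: P1: load  L1  ⟶  IE  (L1)  txn=BusRd  M[L1]=40
step 2: P1: store L1 := 63  ⟶  IM  (L1)  txn=∅  M[L1]=40
step 3: P0: store L1 := 31  ⟶  MI  (L1)  txn=BusRdX+Flush  M[L1]=63
step 4: P0: load  L2  ⟶  EI  (L2)  txn=BusRd  M[L2]=60
step 5: P0: load  L0  ⟶  EI  (L0)  txn=BusRd  M[L0]=90
step 6: P1: load  L0  ⟶  SS  (L0)  txn=BusRd  M[L0]=90
step 7: P1: store L1 := 47  ⟶  IM  (L1)  txn=BusRdX+Flush  M[L1]=31
step 8: P1: load  L1  ⟶  IM  (L1)  txn=∅  M[L1]=31
step 9: P0: store L2 := 78  ⟶  MI  (L2)  txn=∅  M[L2]=60
step 10: P0: load  L1  ⟶  SO  (L1)  txn=BusRd  M[L1]=31
step 11: P0: store L1 := 41  ⟶  MI  (L1)  txn=BusUpgr+Flush  M[L1]=47
step 12: P1: load  L2  ⟶  OS  (L2)  txn=BusRd  M[L2]=60
step 13: P1: load  L1  ⟶  OS  (L1)  txn=BusRd  M[L1]=47
step 14: P1: load  L0  ⟶  SS  (L0)  txn=∅  M[L0]=90
step 15: P0: store L0 := 55  ⟶  MI  (L0)  txn=BusUpgr  M[L0]=90
step 16: P1: load  L1  ⟶  OS  (L1)  txn=∅  M[L1]=47
step 17: P1: store L1 := 5  ⟶  IM  (L1)  txn=BusUpgr+Flush  M[L1]=41
step 18: P0: load  L1  ⟶  SO  (L1)  txn=BusRd  M[L1]=41
step 19: P0: load  L0  ⟶  MI  (L0)  txn=∅  M[L0]=90
step 20: P0: store L1 := 43  ⟶  MI  (L1)  txn=BusUpgr+Flush  M[L1]=5
step 21: P0: store L1 := 10  ⟶  MI  (L1)  txn=∅  M[L1]=5
step 22: P1: load  L0  ⟶  OS  (L0)  txn=BusRd  M[L0]=90
step 23: P1: load  L1  ⟶  OS  (L1)  txn=BusRd  M[L1]=5
step 24: P0: store L2 := 98  ⟶  MI  (L2)  txn=BusUpgr  M[L2]=60
step 25: P0: load  L1  ⟶  OS  (L1)  txn=∅  M[L1]=5
step 26: P1: load  L2  ⟶  OS  (L2)  txn=BusRd  M[L2]=60

bus = none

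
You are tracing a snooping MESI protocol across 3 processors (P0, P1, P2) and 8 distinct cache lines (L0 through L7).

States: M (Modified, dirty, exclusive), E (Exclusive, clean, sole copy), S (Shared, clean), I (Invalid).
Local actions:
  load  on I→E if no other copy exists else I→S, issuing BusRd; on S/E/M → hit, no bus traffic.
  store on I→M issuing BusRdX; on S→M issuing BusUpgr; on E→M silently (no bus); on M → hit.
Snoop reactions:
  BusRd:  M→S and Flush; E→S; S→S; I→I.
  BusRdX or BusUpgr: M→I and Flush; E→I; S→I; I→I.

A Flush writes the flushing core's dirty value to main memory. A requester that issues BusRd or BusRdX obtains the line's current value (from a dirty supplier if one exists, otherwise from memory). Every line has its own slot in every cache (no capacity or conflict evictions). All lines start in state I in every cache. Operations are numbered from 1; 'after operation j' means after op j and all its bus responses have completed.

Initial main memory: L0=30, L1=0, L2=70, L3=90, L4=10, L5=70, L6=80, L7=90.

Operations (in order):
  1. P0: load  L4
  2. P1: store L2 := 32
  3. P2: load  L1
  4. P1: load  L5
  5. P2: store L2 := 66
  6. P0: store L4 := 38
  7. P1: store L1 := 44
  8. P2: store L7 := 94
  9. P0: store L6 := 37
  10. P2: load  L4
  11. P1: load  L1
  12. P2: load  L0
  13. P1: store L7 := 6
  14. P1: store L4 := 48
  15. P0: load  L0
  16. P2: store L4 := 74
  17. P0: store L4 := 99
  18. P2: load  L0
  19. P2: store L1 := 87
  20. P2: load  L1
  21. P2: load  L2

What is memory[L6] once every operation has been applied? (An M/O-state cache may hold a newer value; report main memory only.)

[1] P0: load  L4 | P0:E(10), P1:I, P2:I | bus: BusRd
[2] P1: store L2 := 32 | P0:I, P1:M(32), P2:I | bus: BusRdX
[3] P2: load  L1 | P0:I, P1:I, P2:E(0) | bus: BusRd
[4] P1: load  L5 | P0:I, P1:E(70), P2:I | bus: BusRd
[5] P2: store L2 := 66 | P0:I, P1:I, P2:M(66) | bus: BusRdX,Flush
[6] P0: store L4 := 38 | P0:M(38), P1:I, P2:I | bus: none
[7] P1: store L1 := 44 | P0:I, P1:M(44), P2:I | bus: BusRdX
[8] P2: store L7 := 94 | P0:I, P1:I, P2:M(94) | bus: BusRdX
[9] P0: store L6 := 37 | P0:M(37), P1:I, P2:I | bus: BusRdX
[10] P2: load  L4 | P0:S(38), P1:I, P2:S(38) | bus: BusRd,Flush
[11] P1: load  L1 | P0:I, P1:M(44), P2:I | bus: none
[12] P2: load  L0 | P0:I, P1:I, P2:E(30) | bus: BusRd
[13] P1: store L7 := 6 | P0:I, P1:M(6), P2:I | bus: BusRdX,Flush
[14] P1: store L4 := 48 | P0:I, P1:M(48), P2:I | bus: BusRdX
[15] P0: load  L0 | P0:S(30), P1:I, P2:S(30) | bus: BusRd
[16] P2: store L4 := 74 | P0:I, P1:I, P2:M(74) | bus: BusRdX,Flush
[17] P0: store L4 := 99 | P0:M(99), P1:I, P2:I | bus: BusRdX,Flush
[18] P2: load  L0 | P0:S(30), P1:I, P2:S(30) | bus: none
[19] P2: store L1 := 87 | P0:I, P1:I, P2:M(87) | bus: BusRdX,Flush
[20] P2: load  L1 | P0:I, P1:I, P2:M(87) | bus: none
[21] P2: load  L2 | P0:I, P1:I, P2:M(66) | bus: none

memory[L6] = 80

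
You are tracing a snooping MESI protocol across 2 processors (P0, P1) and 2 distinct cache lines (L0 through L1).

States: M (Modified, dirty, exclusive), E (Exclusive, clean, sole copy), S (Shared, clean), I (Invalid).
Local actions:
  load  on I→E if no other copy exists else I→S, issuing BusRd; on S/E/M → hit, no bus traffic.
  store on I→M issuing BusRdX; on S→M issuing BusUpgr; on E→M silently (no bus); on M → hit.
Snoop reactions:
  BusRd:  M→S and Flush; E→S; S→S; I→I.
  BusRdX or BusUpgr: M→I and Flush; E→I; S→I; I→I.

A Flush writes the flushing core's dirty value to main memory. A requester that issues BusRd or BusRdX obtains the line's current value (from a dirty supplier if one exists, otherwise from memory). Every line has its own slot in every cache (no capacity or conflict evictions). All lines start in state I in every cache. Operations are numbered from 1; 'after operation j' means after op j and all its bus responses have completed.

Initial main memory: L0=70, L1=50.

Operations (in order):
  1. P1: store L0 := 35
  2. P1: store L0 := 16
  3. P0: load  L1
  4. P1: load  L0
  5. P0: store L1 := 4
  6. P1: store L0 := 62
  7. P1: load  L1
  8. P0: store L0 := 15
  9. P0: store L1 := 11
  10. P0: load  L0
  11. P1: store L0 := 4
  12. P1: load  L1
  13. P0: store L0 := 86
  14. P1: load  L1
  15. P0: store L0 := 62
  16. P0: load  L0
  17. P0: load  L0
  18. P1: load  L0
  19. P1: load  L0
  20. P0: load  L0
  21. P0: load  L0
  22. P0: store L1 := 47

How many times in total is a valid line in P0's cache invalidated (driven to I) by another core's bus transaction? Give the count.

  op1 P1: store L0 := 35 → I/M on L0; bus BusRdX; mem=70
  op2 P1: store L0 := 16 → I/M on L0; bus (none); mem=70
  op3 P0: load  L1 → E/I on L1; bus BusRd; mem=50
  op4 P1: load  L0 → I/M on L0; bus (none); mem=70
  op5 P0: store L1 := 4 → M/I on L1; bus (none); mem=50
  op6 P1: store L0 := 62 → I/M on L0; bus (none); mem=70
  op7 P1: load  L1 → S/S on L1; bus BusRd Flush; mem=4
  op8 P0: store L0 := 15 → M/I on L0; bus BusRdX Flush; mem=62
  op9 P0: store L1 := 11 → M/I on L1; bus BusUpgr; mem=4
  op10 P0: load  L0 → M/I on L0; bus (none); mem=62
  op11 P1: store L0 := 4 → I/M on L0; bus BusRdX Flush; mem=15
  op12 P1: load  L1 → S/S on L1; bus BusRd Flush; mem=11
  op13 P0: store L0 := 86 → M/I on L0; bus BusRdX Flush; mem=4
  op14 P1: load  L1 → S/S on L1; bus (none); mem=11
  op15 P0: store L0 := 62 → M/I on L0; bus (none); mem=4
  op16 P0: load  L0 → M/I on L0; bus (none); mem=4
  op17 P0: load  L0 → M/I on L0; bus (none); mem=4
  op18 P1: load  L0 → S/S on L0; bus BusRd Flush; mem=62
  op19 P1: load  L0 → S/S on L0; bus (none); mem=62
  op20 P0: load  L0 → S/S on L0; bus (none); mem=62
  op21 P0: load  L0 → S/S on L0; bus (none); mem=62
  op22 P0: store L1 := 47 → M/I on L1; bus BusUpgr; mem=11

invalidations = 1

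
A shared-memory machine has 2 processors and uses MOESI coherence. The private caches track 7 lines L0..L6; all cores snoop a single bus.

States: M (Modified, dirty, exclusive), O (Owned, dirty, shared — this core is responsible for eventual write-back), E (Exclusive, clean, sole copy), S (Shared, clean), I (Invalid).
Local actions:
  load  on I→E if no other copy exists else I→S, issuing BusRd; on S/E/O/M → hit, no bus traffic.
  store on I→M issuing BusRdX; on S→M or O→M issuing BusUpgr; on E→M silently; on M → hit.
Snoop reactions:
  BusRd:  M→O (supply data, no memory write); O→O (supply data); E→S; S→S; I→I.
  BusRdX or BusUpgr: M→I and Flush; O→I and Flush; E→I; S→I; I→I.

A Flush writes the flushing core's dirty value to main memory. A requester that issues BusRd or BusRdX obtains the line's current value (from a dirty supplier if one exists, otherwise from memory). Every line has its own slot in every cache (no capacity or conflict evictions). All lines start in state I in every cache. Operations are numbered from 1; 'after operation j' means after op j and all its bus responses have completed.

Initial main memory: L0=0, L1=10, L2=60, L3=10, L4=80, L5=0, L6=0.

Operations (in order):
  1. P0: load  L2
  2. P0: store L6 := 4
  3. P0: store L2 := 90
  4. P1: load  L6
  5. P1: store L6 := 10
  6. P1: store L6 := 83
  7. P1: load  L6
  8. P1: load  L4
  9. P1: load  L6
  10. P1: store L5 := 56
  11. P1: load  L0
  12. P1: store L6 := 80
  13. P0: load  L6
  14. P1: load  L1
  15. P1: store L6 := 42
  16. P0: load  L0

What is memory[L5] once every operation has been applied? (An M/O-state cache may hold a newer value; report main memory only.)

  op1 P0: load  L2 → E/I on L2; bus BusRd; mem=60
  op2 P0: store L6 := 4 → M/I on L6; bus BusRdX; mem=0
  op3 P0: store L2 := 90 → M/I on L2; bus (none); mem=60
  op4 P1: load  L6 → O/S on L6; bus BusRd; mem=0
  op5 P1: store L6 := 10 → I/M on L6; bus BusUpgr Flush; mem=4
  op6 P1: store L6 := 83 → I/M on L6; bus (none); mem=4
  op7 P1: load  L6 → I/M on L6; bus (none); mem=4
  op8 P1: load  L4 → I/E on L4; bus BusRd; mem=80
  op9 P1: load  L6 → I/M on L6; bus (none); mem=4
  op10 P1: store L5 := 56 → I/M on L5; bus BusRdX; mem=0
  op11 P1: load  L0 → I/E on L0; bus BusRd; mem=0
  op12 P1: store L6 := 80 → I/M on L6; bus (none); mem=4
  op13 P0: load  L6 → S/O on L6; bus BusRd; mem=4
  op14 P1: load  L1 → I/E on L1; bus BusRd; mem=10
  op15 P1: store L6 := 42 → I/M on L6; bus BusUpgr; mem=4
  op16 P0: load  L0 → S/S on L0; bus BusRd; mem=0

memory[L5] = 0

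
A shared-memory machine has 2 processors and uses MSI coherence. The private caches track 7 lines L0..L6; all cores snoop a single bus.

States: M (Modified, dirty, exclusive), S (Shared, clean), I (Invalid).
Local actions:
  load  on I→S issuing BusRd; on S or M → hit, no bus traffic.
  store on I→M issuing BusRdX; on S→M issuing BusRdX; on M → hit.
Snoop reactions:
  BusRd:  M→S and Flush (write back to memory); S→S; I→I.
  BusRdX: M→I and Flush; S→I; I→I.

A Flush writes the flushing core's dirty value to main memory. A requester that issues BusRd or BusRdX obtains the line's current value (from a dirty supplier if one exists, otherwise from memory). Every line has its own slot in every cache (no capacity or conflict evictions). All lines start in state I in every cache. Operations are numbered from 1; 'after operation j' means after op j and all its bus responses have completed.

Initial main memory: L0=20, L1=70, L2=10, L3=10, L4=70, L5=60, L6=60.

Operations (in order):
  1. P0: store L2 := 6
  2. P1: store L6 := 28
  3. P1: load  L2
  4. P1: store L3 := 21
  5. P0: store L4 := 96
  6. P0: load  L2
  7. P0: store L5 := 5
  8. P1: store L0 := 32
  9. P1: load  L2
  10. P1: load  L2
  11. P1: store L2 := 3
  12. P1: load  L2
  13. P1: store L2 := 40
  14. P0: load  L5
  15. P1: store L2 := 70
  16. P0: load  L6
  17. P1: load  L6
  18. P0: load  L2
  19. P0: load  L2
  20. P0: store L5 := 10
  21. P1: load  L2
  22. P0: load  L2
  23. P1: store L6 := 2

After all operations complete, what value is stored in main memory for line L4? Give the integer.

memory[L4] = 70

  op1 P0: store L2 := 6 → M/I on L2; bus BusRdX; mem=10
  op2 P1: store L6 := 28 → I/M on L6; bus BusRdX; mem=60
  op3 P1: load  L2 → S/S on L2; bus BusRd Flush; mem=6
  op4 P1: store L3 := 21 → I/M on L3; bus BusRdX; mem=10
  op5 P0: store L4 := 96 → M/I on L4; bus BusRdX; mem=70
  op6 P0: load  L2 → S/S on L2; bus (none); mem=6
  op7 P0: store L5 := 5 → M/I on L5; bus BusRdX; mem=60
  op8 P1: store L0 := 32 → I/M on L0; bus BusRdX; mem=20
  op9 P1: load  L2 → S/S on L2; bus (none); mem=6
  op10 P1: load  L2 → S/S on L2; bus (none); mem=6
  op11 P1: store L2 := 3 → I/M on L2; bus BusRdX; mem=6
  op12 P1: load  L2 → I/M on L2; bus (none); mem=6
  op13 P1: store L2 := 40 → I/M on L2; bus (none); mem=6
  op14 P0: load  L5 → M/I on L5; bus (none); mem=60
  op15 P1: store L2 := 70 → I/M on L2; bus (none); mem=6
  op16 P0: load  L6 → S/S on L6; bus BusRd Flush; mem=28
  op17 P1: load  L6 → S/S on L6; bus (none); mem=28
  op18 P0: load  L2 → S/S on L2; bus BusRd Flush; mem=70
  op19 P0: load  L2 → S/S on L2; bus (none); mem=70
  op20 P0: store L5 := 10 → M/I on L5; bus (none); mem=60
  op21 P1: load  L2 → S/S on L2; bus (none); mem=70
  op22 P0: load  L2 → S/S on L2; bus (none); mem=70
  op23 P1: store L6 := 2 → I/M on L6; bus BusRdX; mem=28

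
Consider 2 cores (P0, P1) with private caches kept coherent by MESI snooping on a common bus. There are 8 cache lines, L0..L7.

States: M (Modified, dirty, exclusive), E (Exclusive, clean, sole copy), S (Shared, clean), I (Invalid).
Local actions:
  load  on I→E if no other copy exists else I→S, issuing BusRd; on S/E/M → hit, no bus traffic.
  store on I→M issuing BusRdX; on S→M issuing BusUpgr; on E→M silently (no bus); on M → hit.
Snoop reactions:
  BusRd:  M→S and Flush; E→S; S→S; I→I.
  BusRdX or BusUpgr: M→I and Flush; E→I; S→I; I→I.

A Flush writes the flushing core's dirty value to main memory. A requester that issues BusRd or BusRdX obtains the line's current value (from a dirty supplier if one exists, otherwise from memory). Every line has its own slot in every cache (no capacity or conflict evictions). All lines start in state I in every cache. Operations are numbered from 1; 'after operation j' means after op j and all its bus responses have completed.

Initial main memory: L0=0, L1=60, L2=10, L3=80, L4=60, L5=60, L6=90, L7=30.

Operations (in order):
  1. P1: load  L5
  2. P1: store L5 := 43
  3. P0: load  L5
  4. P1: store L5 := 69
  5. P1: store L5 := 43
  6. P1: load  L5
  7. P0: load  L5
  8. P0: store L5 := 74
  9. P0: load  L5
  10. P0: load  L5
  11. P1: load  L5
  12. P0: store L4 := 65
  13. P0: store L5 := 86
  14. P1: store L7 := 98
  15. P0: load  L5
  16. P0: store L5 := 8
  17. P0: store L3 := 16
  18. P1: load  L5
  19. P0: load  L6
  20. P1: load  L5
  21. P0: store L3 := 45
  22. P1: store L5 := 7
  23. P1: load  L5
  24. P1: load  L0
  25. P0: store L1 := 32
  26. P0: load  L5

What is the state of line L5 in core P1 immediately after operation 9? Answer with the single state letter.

1. P1: load  L5  bus=[BusRd]  L5: P0=I P1=E  mem[L5]=60
2. P1: store L5 := 43  bus=[-]  L5: P0=I P1=M  mem[L5]=60
3. P0: load  L5  bus=[BusRd,Flush]  L5: P0=S P1=S  mem[L5]=43
4. P1: store L5 := 69  bus=[BusUpgr]  L5: P0=I P1=M  mem[L5]=43
5. P1: store L5 := 43  bus=[-]  L5: P0=I P1=M  mem[L5]=43
6. P1: load  L5  bus=[-]  L5: P0=I P1=M  mem[L5]=43
7. P0: load  L5  bus=[BusRd,Flush]  L5: P0=S P1=S  mem[L5]=43
8. P0: store L5 := 74  bus=[BusUpgr]  L5: P0=M P1=I  mem[L5]=43
9. P0: load  L5  bus=[-]  L5: P0=M P1=I  mem[L5]=43
10. P0: load  L5  bus=[-]  L5: P0=M P1=I  mem[L5]=43
11. P1: load  L5  bus=[BusRd,Flush]  L5: P0=S P1=S  mem[L5]=74
12. P0: store L4 := 65  bus=[BusRdX]  L4: P0=M P1=I  mem[L4]=60
13. P0: store L5 := 86  bus=[BusUpgr]  L5: P0=M P1=I  mem[L5]=74
14. P1: store L7 := 98  bus=[BusRdX]  L7: P0=I P1=M  mem[L7]=30
15. P0: load  L5  bus=[-]  L5: P0=M P1=I  mem[L5]=74
16. P0: store L5 := 8  bus=[-]  L5: P0=M P1=I  mem[L5]=74
17. P0: store L3 := 16  bus=[BusRdX]  L3: P0=M P1=I  mem[L3]=80
18. P1: load  L5  bus=[BusRd,Flush]  L5: P0=S P1=S  mem[L5]=8
19. P0: load  L6  bus=[BusRd]  L6: P0=E P1=I  mem[L6]=90
20. P1: load  L5  bus=[-]  L5: P0=S P1=S  mem[L5]=8
21. P0: store L3 := 45  bus=[-]  L3: P0=M P1=I  mem[L3]=80
22. P1: store L5 := 7  bus=[BusUpgr]  L5: P0=I P1=M  mem[L5]=8
23. P1: load  L5  bus=[-]  L5: P0=I P1=M  mem[L5]=8
24. P1: load  L0  bus=[BusRd]  L0: P0=I P1=E  mem[L0]=0
25. P0: store L1 := 32  bus=[BusRdX]  L1: P0=M P1=I  mem[L1]=60
26. P0: load  L5  bus=[BusRd,Flush]  L5: P0=S P1=S  mem[L5]=7

state = I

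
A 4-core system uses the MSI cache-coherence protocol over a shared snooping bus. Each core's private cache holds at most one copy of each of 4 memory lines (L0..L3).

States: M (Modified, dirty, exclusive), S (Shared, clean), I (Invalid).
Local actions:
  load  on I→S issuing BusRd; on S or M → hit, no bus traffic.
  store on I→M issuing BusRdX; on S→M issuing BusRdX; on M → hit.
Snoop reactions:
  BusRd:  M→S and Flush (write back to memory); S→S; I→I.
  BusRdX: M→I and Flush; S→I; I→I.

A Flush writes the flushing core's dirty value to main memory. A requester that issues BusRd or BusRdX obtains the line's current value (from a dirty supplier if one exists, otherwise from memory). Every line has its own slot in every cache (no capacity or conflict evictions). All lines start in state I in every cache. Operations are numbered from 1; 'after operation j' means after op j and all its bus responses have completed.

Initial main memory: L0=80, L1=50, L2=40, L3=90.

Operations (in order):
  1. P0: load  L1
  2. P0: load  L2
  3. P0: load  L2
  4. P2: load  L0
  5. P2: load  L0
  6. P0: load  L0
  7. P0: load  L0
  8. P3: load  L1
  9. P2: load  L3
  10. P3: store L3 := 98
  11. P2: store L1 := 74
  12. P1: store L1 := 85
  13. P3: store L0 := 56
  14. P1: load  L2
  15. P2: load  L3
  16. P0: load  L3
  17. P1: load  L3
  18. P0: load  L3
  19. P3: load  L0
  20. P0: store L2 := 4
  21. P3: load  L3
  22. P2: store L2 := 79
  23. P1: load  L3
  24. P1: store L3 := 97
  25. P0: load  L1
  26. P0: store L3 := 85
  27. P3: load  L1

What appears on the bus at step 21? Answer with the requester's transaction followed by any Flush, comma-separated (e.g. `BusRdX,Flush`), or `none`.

1. P0: load  L1  bus=[BusRd]  L1: P0=S P1=I P2=I P3=I  mem[L1]=50
2. P0: load  L2  bus=[BusRd]  L2: P0=S P1=I P2=I P3=I  mem[L2]=40
3. P0: load  L2  bus=[-]  L2: P0=S P1=I P2=I P3=I  mem[L2]=40
4. P2: load  L0  bus=[BusRd]  L0: P0=I P1=I P2=S P3=I  mem[L0]=80
5. P2: load  L0  bus=[-]  L0: P0=I P1=I P2=S P3=I  mem[L0]=80
6. P0: load  L0  bus=[BusRd]  L0: P0=S P1=I P2=S P3=I  mem[L0]=80
7. P0: load  L0  bus=[-]  L0: P0=S P1=I P2=S P3=I  mem[L0]=80
8. P3: load  L1  bus=[BusRd]  L1: P0=S P1=I P2=I P3=S  mem[L1]=50
9. P2: load  L3  bus=[BusRd]  L3: P0=I P1=I P2=S P3=I  mem[L3]=90
10. P3: store L3 := 98  bus=[BusRdX]  L3: P0=I P1=I P2=I P3=M  mem[L3]=90
11. P2: store L1 := 74  bus=[BusRdX]  L1: P0=I P1=I P2=M P3=I  mem[L1]=50
12. P1: store L1 := 85  bus=[BusRdX,Flush]  L1: P0=I P1=M P2=I P3=I  mem[L1]=74
13. P3: store L0 := 56  bus=[BusRdX]  L0: P0=I P1=I P2=I P3=M  mem[L0]=80
14. P1: load  L2  bus=[BusRd]  L2: P0=S P1=S P2=I P3=I  mem[L2]=40
15. P2: load  L3  bus=[BusRd,Flush]  L3: P0=I P1=I P2=S P3=S  mem[L3]=98
16. P0: load  L3  bus=[BusRd]  L3: P0=S P1=I P2=S P3=S  mem[L3]=98
17. P1: load  L3  bus=[BusRd]  L3: P0=S P1=S P2=S P3=S  mem[L3]=98
18. P0: load  L3  bus=[-]  L3: P0=S P1=S P2=S P3=S  mem[L3]=98
19. P3: load  L0  bus=[-]  L0: P0=I P1=I P2=I P3=M  mem[L0]=80
20. P0: store L2 := 4  bus=[BusRdX]  L2: P0=M P1=I P2=I P3=I  mem[L2]=40
21. P3: load  L3  bus=[-]  L3: P0=S P1=S P2=S P3=S  mem[L3]=98
22. P2: store L2 := 79  bus=[BusRdX,Flush]  L2: P0=I P1=I P2=M P3=I  mem[L2]=4
23. P1: load  L3  bus=[-]  L3: P0=S P1=S P2=S P3=S  mem[L3]=98
24. P1: store L3 := 97  bus=[BusRdX]  L3: P0=I P1=M P2=I P3=I  mem[L3]=98
25. P0: load  L1  bus=[BusRd,Flush]  L1: P0=S P1=S P2=I P3=I  mem[L1]=85
26. P0: store L3 := 85  bus=[BusRdX,Flush]  L3: P0=M P1=I P2=I P3=I  mem[L3]=97
27. P3: load  L1  bus=[BusRd]  L1: P0=S P1=S P2=I P3=S  mem[L1]=85

bus = none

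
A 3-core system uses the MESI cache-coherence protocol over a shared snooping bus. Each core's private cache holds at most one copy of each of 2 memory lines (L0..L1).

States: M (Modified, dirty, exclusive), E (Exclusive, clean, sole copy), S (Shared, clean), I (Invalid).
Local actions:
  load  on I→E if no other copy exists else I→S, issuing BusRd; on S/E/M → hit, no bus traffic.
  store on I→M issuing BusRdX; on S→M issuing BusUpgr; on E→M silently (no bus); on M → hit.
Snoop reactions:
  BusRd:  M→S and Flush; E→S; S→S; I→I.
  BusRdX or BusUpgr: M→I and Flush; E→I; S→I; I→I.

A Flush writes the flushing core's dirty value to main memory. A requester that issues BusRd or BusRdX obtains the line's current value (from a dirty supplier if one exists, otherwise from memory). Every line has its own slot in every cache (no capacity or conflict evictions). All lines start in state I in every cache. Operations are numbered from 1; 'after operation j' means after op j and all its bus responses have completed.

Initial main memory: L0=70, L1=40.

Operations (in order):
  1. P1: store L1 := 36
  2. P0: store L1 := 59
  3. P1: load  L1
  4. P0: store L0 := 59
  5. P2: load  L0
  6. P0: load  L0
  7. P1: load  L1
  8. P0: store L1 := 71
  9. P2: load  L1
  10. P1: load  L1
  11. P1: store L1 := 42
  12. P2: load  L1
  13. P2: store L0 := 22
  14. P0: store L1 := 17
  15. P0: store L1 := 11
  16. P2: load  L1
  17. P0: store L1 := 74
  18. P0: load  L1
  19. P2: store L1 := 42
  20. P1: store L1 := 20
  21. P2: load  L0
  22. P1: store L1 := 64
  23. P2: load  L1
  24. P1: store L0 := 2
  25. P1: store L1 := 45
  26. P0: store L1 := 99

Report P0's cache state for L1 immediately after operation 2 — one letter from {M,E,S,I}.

[1] P1: store L1 := 36 | P0:I, P1:M(36), P2:I | bus: BusRdX
[2] P0: store L1 := 59 | P0:M(59), P1:I, P2:I | bus: BusRdX,Flush
[3] P1: load  L1 | P0:S(59), P1:S(59), P2:I | bus: BusRd,Flush
[4] P0: store L0 := 59 | P0:M(59), P1:I, P2:I | bus: BusRdX
[5] P2: load  L0 | P0:S(59), P1:I, P2:S(59) | bus: BusRd,Flush
[6] P0: load  L0 | P0:S(59), P1:I, P2:S(59) | bus: none
[7] P1: load  L1 | P0:S(59), P1:S(59), P2:I | bus: none
[8] P0: store L1 := 71 | P0:M(71), P1:I, P2:I | bus: BusUpgr
[9] P2: load  L1 | P0:S(71), P1:I, P2:S(71) | bus: BusRd,Flush
[10] P1: load  L1 | P0:S(71), P1:S(71), P2:S(71) | bus: BusRd
[11] P1: store L1 := 42 | P0:I, P1:M(42), P2:I | bus: BusUpgr
[12] P2: load  L1 | P0:I, P1:S(42), P2:S(42) | bus: BusRd,Flush
[13] P2: store L0 := 22 | P0:I, P1:I, P2:M(22) | bus: BusUpgr
[14] P0: store L1 := 17 | P0:M(17), P1:I, P2:I | bus: BusRdX
[15] P0: store L1 := 11 | P0:M(11), P1:I, P2:I | bus: none
[16] P2: load  L1 | P0:S(11), P1:I, P2:S(11) | bus: BusRd,Flush
[17] P0: store L1 := 74 | P0:M(74), P1:I, P2:I | bus: BusUpgr
[18] P0: load  L1 | P0:M(74), P1:I, P2:I | bus: none
[19] P2: store L1 := 42 | P0:I, P1:I, P2:M(42) | bus: BusRdX,Flush
[20] P1: store L1 := 20 | P0:I, P1:M(20), P2:I | bus: BusRdX,Flush
[21] P2: load  L0 | P0:I, P1:I, P2:M(22) | bus: none
[22] P1: store L1 := 64 | P0:I, P1:M(64), P2:I | bus: none
[23] P2: load  L1 | P0:I, P1:S(64), P2:S(64) | bus: BusRd,Flush
[24] P1: store L0 := 2 | P0:I, P1:M(2), P2:I | bus: BusRdX,Flush
[25] P1: store L1 := 45 | P0:I, P1:M(45), P2:I | bus: BusUpgr
[26] P0: store L1 := 99 | P0:M(99), P1:I, P2:I | bus: BusRdX,Flush

state = M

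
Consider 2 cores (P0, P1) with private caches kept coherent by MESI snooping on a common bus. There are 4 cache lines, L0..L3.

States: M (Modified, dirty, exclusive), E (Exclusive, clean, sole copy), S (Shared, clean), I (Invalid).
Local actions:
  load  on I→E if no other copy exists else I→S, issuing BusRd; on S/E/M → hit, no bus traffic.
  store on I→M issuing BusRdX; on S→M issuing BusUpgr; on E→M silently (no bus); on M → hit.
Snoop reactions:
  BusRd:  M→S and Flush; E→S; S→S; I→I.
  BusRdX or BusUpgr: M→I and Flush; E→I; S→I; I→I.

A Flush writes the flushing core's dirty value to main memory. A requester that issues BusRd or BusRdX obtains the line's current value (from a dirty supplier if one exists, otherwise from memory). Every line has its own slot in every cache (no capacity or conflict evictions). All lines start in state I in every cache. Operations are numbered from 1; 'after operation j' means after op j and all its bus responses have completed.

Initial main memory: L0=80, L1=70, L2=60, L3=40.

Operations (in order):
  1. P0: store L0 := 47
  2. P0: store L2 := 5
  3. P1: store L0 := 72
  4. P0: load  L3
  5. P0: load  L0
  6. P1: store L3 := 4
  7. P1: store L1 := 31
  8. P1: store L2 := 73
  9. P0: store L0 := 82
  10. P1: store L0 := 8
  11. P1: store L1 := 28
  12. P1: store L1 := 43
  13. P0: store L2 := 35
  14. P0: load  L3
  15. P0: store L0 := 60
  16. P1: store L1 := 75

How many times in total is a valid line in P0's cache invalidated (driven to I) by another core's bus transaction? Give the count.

invalidations = 4

1. P0: store L0 := 47  bus=[BusRdX]  L0: P0=M P1=I  mem[L0]=80
2. P0: store L2 := 5  bus=[BusRdX]  L2: P0=M P1=I  mem[L2]=60
3. P1: store L0 := 72  bus=[BusRdX,Flush]  L0: P0=I P1=M  mem[L0]=47
4. P0: load  L3  bus=[BusRd]  L3: P0=E P1=I  mem[L3]=40
5. P0: load  L0  bus=[BusRd,Flush]  L0: P0=S P1=S  mem[L0]=72
6. P1: store L3 := 4  bus=[BusRdX]  L3: P0=I P1=M  mem[L3]=40
7. P1: store L1 := 31  bus=[BusRdX]  L1: P0=I P1=M  mem[L1]=70
8. P1: store L2 := 73  bus=[BusRdX,Flush]  L2: P0=I P1=M  mem[L2]=5
9. P0: store L0 := 82  bus=[BusUpgr]  L0: P0=M P1=I  mem[L0]=72
10. P1: store L0 := 8  bus=[BusRdX,Flush]  L0: P0=I P1=M  mem[L0]=82
11. P1: store L1 := 28  bus=[-]  L1: P0=I P1=M  mem[L1]=70
12. P1: store L1 := 43  bus=[-]  L1: P0=I P1=M  mem[L1]=70
13. P0: store L2 := 35  bus=[BusRdX,Flush]  L2: P0=M P1=I  mem[L2]=73
14. P0: load  L3  bus=[BusRd,Flush]  L3: P0=S P1=S  mem[L3]=4
15. P0: store L0 := 60  bus=[BusRdX,Flush]  L0: P0=M P1=I  mem[L0]=8
16. P1: store L1 := 75  bus=[-]  L1: P0=I P1=M  mem[L1]=70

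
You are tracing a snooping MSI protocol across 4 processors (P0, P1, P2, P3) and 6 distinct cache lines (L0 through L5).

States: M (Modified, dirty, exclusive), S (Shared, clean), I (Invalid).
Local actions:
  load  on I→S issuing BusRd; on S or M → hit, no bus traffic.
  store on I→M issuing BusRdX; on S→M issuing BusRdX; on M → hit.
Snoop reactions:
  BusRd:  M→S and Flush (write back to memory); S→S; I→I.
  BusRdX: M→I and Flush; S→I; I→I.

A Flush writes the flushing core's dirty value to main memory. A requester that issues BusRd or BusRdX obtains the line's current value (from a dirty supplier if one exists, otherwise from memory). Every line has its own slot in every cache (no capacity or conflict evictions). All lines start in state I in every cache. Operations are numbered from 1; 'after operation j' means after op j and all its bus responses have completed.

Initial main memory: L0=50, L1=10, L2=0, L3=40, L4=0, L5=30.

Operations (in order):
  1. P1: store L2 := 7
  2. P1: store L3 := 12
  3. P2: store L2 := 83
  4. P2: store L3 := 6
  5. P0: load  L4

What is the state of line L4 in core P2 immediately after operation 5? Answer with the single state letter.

state = I

1. P1: store L2 := 7  bus=[BusRdX]  L2: P0=I P1=M P2=I P3=I  mem[L2]=0
2. P1: store L3 := 12  bus=[BusRdX]  L3: P0=I P1=M P2=I P3=I  mem[L3]=40
3. P2: store L2 := 83  bus=[BusRdX,Flush]  L2: P0=I P1=I P2=M P3=I  mem[L2]=7
4. P2: store L3 := 6  bus=[BusRdX,Flush]  L3: P0=I P1=I P2=M P3=I  mem[L3]=12
5. P0: load  L4  bus=[BusRd]  L4: P0=S P1=I P2=I P3=I  mem[L4]=0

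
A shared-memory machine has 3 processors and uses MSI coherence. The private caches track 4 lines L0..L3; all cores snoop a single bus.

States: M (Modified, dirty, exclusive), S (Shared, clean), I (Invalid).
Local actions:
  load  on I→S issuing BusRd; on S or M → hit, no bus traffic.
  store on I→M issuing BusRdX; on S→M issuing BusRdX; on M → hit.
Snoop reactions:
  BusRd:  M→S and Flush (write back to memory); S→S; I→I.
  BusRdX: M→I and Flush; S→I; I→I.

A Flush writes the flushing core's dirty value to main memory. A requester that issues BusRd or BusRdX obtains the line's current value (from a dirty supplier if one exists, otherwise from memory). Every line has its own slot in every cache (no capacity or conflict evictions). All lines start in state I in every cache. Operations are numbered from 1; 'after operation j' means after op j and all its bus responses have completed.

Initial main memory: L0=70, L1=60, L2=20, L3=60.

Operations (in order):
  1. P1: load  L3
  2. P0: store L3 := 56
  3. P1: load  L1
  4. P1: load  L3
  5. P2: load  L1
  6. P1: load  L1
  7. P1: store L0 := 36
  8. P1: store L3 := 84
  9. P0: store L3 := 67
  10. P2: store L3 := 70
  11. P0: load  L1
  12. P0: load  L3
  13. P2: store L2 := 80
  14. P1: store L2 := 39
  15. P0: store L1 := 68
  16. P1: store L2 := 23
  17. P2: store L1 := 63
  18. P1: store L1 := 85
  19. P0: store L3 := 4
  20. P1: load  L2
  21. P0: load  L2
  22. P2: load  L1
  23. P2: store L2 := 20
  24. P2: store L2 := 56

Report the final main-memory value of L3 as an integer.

memory[L3] = 70

[1] P1: load  L3 | P0:I, P1:S(60), P2:I | bus: BusRd
[2] P0: store L3 := 56 | P0:M(56), P1:I, P2:I | bus: BusRdX
[3] P1: load  L1 | P0:I, P1:S(60), P2:I | bus: BusRd
[4] P1: load  L3 | P0:S(56), P1:S(56), P2:I | bus: BusRd,Flush
[5] P2: load  L1 | P0:I, P1:S(60), P2:S(60) | bus: BusRd
[6] P1: load  L1 | P0:I, P1:S(60), P2:S(60) | bus: none
[7] P1: store L0 := 36 | P0:I, P1:M(36), P2:I | bus: BusRdX
[8] P1: store L3 := 84 | P0:I, P1:M(84), P2:I | bus: BusRdX
[9] P0: store L3 := 67 | P0:M(67), P1:I, P2:I | bus: BusRdX,Flush
[10] P2: store L3 := 70 | P0:I, P1:I, P2:M(70) | bus: BusRdX,Flush
[11] P0: load  L1 | P0:S(60), P1:S(60), P2:S(60) | bus: BusRd
[12] P0: load  L3 | P0:S(70), P1:I, P2:S(70) | bus: BusRd,Flush
[13] P2: store L2 := 80 | P0:I, P1:I, P2:M(80) | bus: BusRdX
[14] P1: store L2 := 39 | P0:I, P1:M(39), P2:I | bus: BusRdX,Flush
[15] P0: store L1 := 68 | P0:M(68), P1:I, P2:I | bus: BusRdX
[16] P1: store L2 := 23 | P0:I, P1:M(23), P2:I | bus: none
[17] P2: store L1 := 63 | P0:I, P1:I, P2:M(63) | bus: BusRdX,Flush
[18] P1: store L1 := 85 | P0:I, P1:M(85), P2:I | bus: BusRdX,Flush
[19] P0: store L3 := 4 | P0:M(4), P1:I, P2:I | bus: BusRdX
[20] P1: load  L2 | P0:I, P1:M(23), P2:I | bus: none
[21] P0: load  L2 | P0:S(23), P1:S(23), P2:I | bus: BusRd,Flush
[22] P2: load  L1 | P0:I, P1:S(85), P2:S(85) | bus: BusRd,Flush
[23] P2: store L2 := 20 | P0:I, P1:I, P2:M(20) | bus: BusRdX
[24] P2: store L2 := 56 | P0:I, P1:I, P2:M(56) | bus: none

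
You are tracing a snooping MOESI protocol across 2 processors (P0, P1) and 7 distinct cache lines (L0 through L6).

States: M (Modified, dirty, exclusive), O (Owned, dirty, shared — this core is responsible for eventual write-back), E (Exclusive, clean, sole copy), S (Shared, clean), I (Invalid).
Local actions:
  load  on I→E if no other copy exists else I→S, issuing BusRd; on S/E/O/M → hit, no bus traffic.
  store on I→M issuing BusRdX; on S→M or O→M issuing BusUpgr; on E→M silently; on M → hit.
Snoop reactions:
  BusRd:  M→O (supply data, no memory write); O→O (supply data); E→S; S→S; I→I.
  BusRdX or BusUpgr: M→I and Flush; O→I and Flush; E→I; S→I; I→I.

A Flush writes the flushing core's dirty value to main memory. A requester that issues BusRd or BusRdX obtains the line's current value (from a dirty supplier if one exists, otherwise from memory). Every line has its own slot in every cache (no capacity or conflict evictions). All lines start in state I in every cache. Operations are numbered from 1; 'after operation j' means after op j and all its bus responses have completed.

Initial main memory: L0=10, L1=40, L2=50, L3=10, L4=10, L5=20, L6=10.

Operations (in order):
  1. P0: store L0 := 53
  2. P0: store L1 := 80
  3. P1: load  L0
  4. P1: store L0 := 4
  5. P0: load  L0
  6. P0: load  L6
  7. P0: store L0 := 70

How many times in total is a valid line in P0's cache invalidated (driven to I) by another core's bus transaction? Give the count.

  op1 P0: store L0 := 53 → M/I on L0; bus BusRdX; mem=10
  op2 P0: store L1 := 80 → M/I on L1; bus BusRdX; mem=40
  op3 P1: load  L0 → O/S on L0; bus BusRd; mem=10
  op4 P1: store L0 := 4 → I/M on L0; bus BusUpgr Flush; mem=53
  op5 P0: load  L0 → S/O on L0; bus BusRd; mem=53
  op6 P0: load  L6 → E/I on L6; bus BusRd; mem=10
  op7 P0: store L0 := 70 → M/I on L0; bus BusUpgr Flush; mem=4

invalidations = 1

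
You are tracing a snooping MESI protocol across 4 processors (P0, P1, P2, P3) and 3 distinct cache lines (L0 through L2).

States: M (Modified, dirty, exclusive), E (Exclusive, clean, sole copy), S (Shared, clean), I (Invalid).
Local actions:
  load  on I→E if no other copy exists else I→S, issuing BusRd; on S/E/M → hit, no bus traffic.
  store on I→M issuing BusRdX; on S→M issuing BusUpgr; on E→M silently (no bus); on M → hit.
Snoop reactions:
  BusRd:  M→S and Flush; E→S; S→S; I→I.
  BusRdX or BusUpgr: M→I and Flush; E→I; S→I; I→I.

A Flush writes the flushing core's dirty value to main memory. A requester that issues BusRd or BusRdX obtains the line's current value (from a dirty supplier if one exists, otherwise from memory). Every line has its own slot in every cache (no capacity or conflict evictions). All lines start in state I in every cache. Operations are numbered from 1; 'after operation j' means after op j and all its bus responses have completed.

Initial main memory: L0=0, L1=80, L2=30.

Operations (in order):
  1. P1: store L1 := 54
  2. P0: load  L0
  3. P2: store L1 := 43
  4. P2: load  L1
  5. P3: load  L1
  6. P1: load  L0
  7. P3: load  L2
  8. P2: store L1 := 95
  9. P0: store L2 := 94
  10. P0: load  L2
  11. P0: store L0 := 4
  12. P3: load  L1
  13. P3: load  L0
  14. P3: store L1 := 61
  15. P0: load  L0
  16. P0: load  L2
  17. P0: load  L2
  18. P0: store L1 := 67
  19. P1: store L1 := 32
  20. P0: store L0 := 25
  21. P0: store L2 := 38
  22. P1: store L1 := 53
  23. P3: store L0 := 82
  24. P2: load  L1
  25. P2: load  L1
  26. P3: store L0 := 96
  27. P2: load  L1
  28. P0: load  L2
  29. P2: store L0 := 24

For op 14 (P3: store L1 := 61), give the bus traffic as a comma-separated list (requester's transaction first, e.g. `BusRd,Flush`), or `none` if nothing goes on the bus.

bus = BusUpgr

1. P1: store L1 := 54  bus=[BusRdX]  L1: P0=I P1=M P2=I P3=I  mem[L1]=80
2. P0: load  L0  bus=[BusRd]  L0: P0=E P1=I P2=I P3=I  mem[L0]=0
3. P2: store L1 := 43  bus=[BusRdX,Flush]  L1: P0=I P1=I P2=M P3=I  mem[L1]=54
4. P2: load  L1  bus=[-]  L1: P0=I P1=I P2=M P3=I  mem[L1]=54
5. P3: load  L1  bus=[BusRd,Flush]  L1: P0=I P1=I P2=S P3=S  mem[L1]=43
6. P1: load  L0  bus=[BusRd]  L0: P0=S P1=S P2=I P3=I  mem[L0]=0
7. P3: load  L2  bus=[BusRd]  L2: P0=I P1=I P2=I P3=E  mem[L2]=30
8. P2: store L1 := 95  bus=[BusUpgr]  L1: P0=I P1=I P2=M P3=I  mem[L1]=43
9. P0: store L2 := 94  bus=[BusRdX]  L2: P0=M P1=I P2=I P3=I  mem[L2]=30
10. P0: load  L2  bus=[-]  L2: P0=M P1=I P2=I P3=I  mem[L2]=30
11. P0: store L0 := 4  bus=[BusUpgr]  L0: P0=M P1=I P2=I P3=I  mem[L0]=0
12. P3: load  L1  bus=[BusRd,Flush]  L1: P0=I P1=I P2=S P3=S  mem[L1]=95
13. P3: load  L0  bus=[BusRd,Flush]  L0: P0=S P1=I P2=I P3=S  mem[L0]=4
14. P3: store L1 := 61  bus=[BusUpgr]  L1: P0=I P1=I P2=I P3=M  mem[L1]=95
15. P0: load  L0  bus=[-]  L0: P0=S P1=I P2=I P3=S  mem[L0]=4
16. P0: load  L2  bus=[-]  L2: P0=M P1=I P2=I P3=I  mem[L2]=30
17. P0: load  L2  bus=[-]  L2: P0=M P1=I P2=I P3=I  mem[L2]=30
18. P0: store L1 := 67  bus=[BusRdX,Flush]  L1: P0=M P1=I P2=I P3=I  mem[L1]=61
19. P1: store L1 := 32  bus=[BusRdX,Flush]  L1: P0=I P1=M P2=I P3=I  mem[L1]=67
20. P0: store L0 := 25  bus=[BusUpgr]  L0: P0=M P1=I P2=I P3=I  mem[L0]=4
21. P0: store L2 := 38  bus=[-]  L2: P0=M P1=I P2=I P3=I  mem[L2]=30
22. P1: store L1 := 53  bus=[-]  L1: P0=I P1=M P2=I P3=I  mem[L1]=67
23. P3: store L0 := 82  bus=[BusRdX,Flush]  L0: P0=I P1=I P2=I P3=M  mem[L0]=25
24. P2: load  L1  bus=[BusRd,Flush]  L1: P0=I P1=S P2=S P3=I  mem[L1]=53
25. P2: load  L1  bus=[-]  L1: P0=I P1=S P2=S P3=I  mem[L1]=53
26. P3: store L0 := 96  bus=[-]  L0: P0=I P1=I P2=I P3=M  mem[L0]=25
27. P2: load  L1  bus=[-]  L1: P0=I P1=S P2=S P3=I  mem[L1]=53
28. P0: load  L2  bus=[-]  L2: P0=M P1=I P2=I P3=I  mem[L2]=30
29. P2: store L0 := 24  bus=[BusRdX,Flush]  L0: P0=I P1=I P2=M P3=I  mem[L0]=96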